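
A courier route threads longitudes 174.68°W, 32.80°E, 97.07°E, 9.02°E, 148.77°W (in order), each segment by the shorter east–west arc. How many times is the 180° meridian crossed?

1

Leg 1: -174.68° → +32.80°, shortest Δλ = -152.52° (west) — crosses 180°.
Leg 2: +32.80° → +97.07°, shortest Δλ = 64.27° (east) — does not cross 180°.
Leg 3: +97.07° → +9.02°, shortest Δλ = -88.05° (west) — does not cross 180°.
Leg 4: +9.02° → -148.77°, shortest Δλ = -157.79° (west) — does not cross 180°.
Total crossings: 1.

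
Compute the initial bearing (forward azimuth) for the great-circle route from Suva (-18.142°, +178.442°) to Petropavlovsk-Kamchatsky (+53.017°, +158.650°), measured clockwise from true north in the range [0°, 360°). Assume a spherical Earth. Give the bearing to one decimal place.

347.7°

Δλ = 158.650 − 178.442 = -19.792°.
θ = atan2( sin Δλ · cos φ₂ , cos φ₁ · sin φ₂ − sin φ₁ · cos φ₂ · cos Δλ )
  = atan2(-0.20370, 0.93535) = -12.286° → normalised to [0°, 360°): 347.714°.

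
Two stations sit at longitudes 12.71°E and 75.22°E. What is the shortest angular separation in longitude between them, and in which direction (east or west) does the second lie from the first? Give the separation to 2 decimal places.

62.51° east

Raw difference: 75.22 − 12.71 = 62.51°.
Normalise into (−180°, 180°]: 62.51° stays 62.51°.
Positive ⇒ the second point lies to the east; separation 62.51°.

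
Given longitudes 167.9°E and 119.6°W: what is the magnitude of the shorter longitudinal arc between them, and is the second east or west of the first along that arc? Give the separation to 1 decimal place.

72.5° east

Raw difference: -119.6 − 167.9 = -287.5°.
Normalise into (−180°, 180°]: -287.5° + 360° = 72.5°.
Positive ⇒ the second point lies to the east; separation 72.5°.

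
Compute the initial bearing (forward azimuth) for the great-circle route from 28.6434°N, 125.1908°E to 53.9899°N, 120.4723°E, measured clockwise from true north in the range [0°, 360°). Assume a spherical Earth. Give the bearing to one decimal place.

353.6°

Δλ = 120.4723 − 125.1908 = -4.7185°.
θ = atan2( sin Δλ · cos φ₂ , cos φ₁ · sin φ₂ − sin φ₁ · cos φ₂ · cos Δλ )
  = atan2(-0.04836, 0.42905) = -6.431° → normalised to [0°, 360°): 353.569°.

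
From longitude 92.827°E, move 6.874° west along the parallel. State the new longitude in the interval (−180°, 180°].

Start at +92.827°; shift −6.874° → +85.953°.
+85.953° already lies in (−180°, 180°].

85.953°E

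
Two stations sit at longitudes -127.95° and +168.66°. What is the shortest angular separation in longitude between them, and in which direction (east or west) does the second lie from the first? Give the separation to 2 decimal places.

Raw difference: 168.66 − -127.95 = 296.61°.
Normalise into (−180°, 180°]: 296.61° − 360° = -63.39°.
Negative ⇒ the second point lies to the west; separation 63.39°.

63.39° west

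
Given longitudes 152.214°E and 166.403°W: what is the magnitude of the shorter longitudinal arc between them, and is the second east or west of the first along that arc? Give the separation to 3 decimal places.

Raw difference: -166.403 − 152.214 = -318.617°.
Normalise into (−180°, 180°]: -318.617° + 360° = 41.383°.
Positive ⇒ the second point lies to the east; separation 41.383°.

41.383° east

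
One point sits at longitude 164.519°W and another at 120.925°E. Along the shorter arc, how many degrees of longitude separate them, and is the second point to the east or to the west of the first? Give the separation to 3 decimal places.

74.556° west

Raw difference: 120.925 − -164.519 = 285.444°.
Normalise into (−180°, 180°]: 285.444° − 360° = -74.556°.
Negative ⇒ the second point lies to the west; separation 74.556°.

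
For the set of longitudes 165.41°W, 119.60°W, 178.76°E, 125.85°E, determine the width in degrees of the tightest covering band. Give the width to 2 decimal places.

114.55°

Sort the longitudes: -165.41°, -119.60°, +125.85°, +178.76°.
Eastward gaps between consecutive values (wrapping around): 45.81°, 245.45°, 52.91°, 15.83°.
Largest gap = 245.45° ⇒ minimal covering band is its complement: 360° − 245.45° = 114.55°.
Band runs from +125.85° eastward to -119.60°, crossing the antimeridian.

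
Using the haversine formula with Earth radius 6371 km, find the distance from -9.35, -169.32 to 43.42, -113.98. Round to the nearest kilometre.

Δλ = -113.98 − -169.32 = 55.34°.
Δφ = 43.42 − -9.35 = 52.77°.
a = sin²(Δφ/2) + cos φ₁ · cos φ₂ · sin²(Δλ/2) = 0.352043.
c = 2·atan2(√a, √(1−a)) = 1.27038 rad → d = 6371·c ≈ 8093.62 km.

8094 km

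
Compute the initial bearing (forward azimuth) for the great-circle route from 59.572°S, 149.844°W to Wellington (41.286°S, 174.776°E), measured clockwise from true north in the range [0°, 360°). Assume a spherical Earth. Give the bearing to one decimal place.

294.0°

Δλ = 174.776 − -149.844 = 324.620°; wrapped into (−180°, 180°]: -35.380°.
θ = atan2( sin Δλ · cos φ₂ , cos φ₁ · sin φ₂ − sin φ₁ · cos φ₂ · cos Δλ )
  = atan2(-0.43507, 0.19411) = -65.956° → normalised to [0°, 360°): 294.044°.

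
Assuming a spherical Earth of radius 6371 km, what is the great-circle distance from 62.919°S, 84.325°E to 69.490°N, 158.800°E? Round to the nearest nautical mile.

8544 nmi

Δλ = 158.800 − 84.325 = 74.475°.
Δφ = 69.490 − -62.919 = 132.409°.
a = sin²(Δφ/2) + cos φ₁ · cos φ₂ · sin²(Δλ/2) = 0.895616.
c = 2·atan2(√a, √(1−a)) = 2.48362 rad → d = 6371·c ≈ 15823.12 km ≈ 8543.80 nmi.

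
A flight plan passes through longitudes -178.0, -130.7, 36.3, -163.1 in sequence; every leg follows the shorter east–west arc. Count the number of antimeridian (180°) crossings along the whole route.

1

Leg 1: -178.0° → -130.7°, shortest Δλ = 47.3° (east) — does not cross 180°.
Leg 2: -130.7° → +36.3°, shortest Δλ = 167.0° (east) — does not cross 180°.
Leg 3: +36.3° → -163.1°, shortest Δλ = 160.6° (east) — crosses 180°.
Total crossings: 1.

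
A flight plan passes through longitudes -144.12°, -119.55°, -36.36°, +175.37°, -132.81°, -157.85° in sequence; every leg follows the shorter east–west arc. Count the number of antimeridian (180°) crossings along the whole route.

Leg 1: -144.12° → -119.55°, shortest Δλ = 24.57° (east) — does not cross 180°.
Leg 2: -119.55° → -36.36°, shortest Δλ = 83.19° (east) — does not cross 180°.
Leg 3: -36.36° → +175.37°, shortest Δλ = -148.27° (west) — crosses 180°.
Leg 4: +175.37° → -132.81°, shortest Δλ = 51.82° (east) — crosses 180°.
Leg 5: -132.81° → -157.85°, shortest Δλ = -25.04° (west) — does not cross 180°.
Total crossings: 2.

2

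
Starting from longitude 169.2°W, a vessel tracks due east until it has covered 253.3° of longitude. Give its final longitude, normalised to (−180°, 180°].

Start at -169.2°; shift +253.3° → +84.1°.
+84.1° already lies in (−180°, 180°].

84.1°E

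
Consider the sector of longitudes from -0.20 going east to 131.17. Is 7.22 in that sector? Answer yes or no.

Yes

Band width going east from -0.20° to +131.17°: ((131.17 − -0.20) mod 360) = 131.37°.
Offset of +7.22° east of the west edge: ((7.22 − -0.20) mod 360) = 7.42°.
7.42° ≤ 131.37° ⇒ inside.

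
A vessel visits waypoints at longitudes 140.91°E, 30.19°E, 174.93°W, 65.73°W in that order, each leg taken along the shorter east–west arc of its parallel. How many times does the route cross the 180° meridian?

1

Leg 1: +140.91° → +30.19°, shortest Δλ = -110.72° (west) — does not cross 180°.
Leg 2: +30.19° → -174.93°, shortest Δλ = 154.88° (east) — crosses 180°.
Leg 3: -174.93° → -65.73°, shortest Δλ = 109.2° (east) — does not cross 180°.
Total crossings: 1.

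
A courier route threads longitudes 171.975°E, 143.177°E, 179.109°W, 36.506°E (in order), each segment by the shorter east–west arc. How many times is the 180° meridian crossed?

Leg 1: +171.975° → +143.177°, shortest Δλ = -28.798° (west) — does not cross 180°.
Leg 2: +143.177° → -179.109°, shortest Δλ = 37.714° (east) — crosses 180°.
Leg 3: -179.109° → +36.506°, shortest Δλ = -144.385° (west) — crosses 180°.
Total crossings: 2.

2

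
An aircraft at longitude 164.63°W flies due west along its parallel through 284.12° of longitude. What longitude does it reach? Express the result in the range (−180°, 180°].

88.75°W

Start at -164.63°; shift −284.12° → -448.75°.
-448.75° lies outside (−180°, 180°]; add 360° → -88.75°.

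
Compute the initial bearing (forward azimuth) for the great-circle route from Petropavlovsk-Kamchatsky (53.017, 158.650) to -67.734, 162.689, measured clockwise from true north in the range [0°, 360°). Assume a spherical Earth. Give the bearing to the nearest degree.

Δλ = 162.689 − 158.650 = 4.039°.
θ = atan2( sin Δλ · cos φ₂ , cos φ₁ · sin φ₂ − sin φ₁ · cos φ₂ · cos Δλ )
  = atan2(0.02669, -0.85865) = 178.220° → normalised to [0°, 360°): 178.220°.

178°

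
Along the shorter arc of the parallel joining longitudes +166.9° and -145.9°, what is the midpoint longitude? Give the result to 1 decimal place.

-169.5°

Signed shortest Δλ from +166.9° to -145.9° is +47.2°.
Midpoint longitude = +166.9° + (+47.2°)/2 = +166.9° + 23.6° = +190.5°.
Normalise into (−180°, 180°]: -169.5°.
(The naïve average (+166.9 + -145.9)/2 = 10.5° is on the wrong side of the globe.)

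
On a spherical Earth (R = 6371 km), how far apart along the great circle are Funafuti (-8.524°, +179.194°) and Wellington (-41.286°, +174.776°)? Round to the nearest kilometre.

Δλ = 174.776 − 179.194 = -4.418°.
Δφ = -41.286 − -8.524 = -32.762°.
a = sin²(Δφ/2) + cos φ₁ · cos φ₂ · sin²(Δλ/2) = 0.080641.
c = 2·atan2(√a, √(1−a)) = 0.57587 rad → d = 6371·c ≈ 3668.88 km.

3669 km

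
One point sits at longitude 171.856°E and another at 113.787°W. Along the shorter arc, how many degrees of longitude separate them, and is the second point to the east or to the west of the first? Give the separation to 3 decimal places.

74.357° east

Raw difference: -113.787 − 171.856 = -285.643°.
Normalise into (−180°, 180°]: -285.643° + 360° = 74.357°.
Positive ⇒ the second point lies to the east; separation 74.357°.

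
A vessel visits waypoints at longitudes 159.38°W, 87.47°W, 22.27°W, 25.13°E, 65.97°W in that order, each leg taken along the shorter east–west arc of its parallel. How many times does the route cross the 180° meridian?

0

Leg 1: -159.38° → -87.47°, shortest Δλ = 71.91° (east) — does not cross 180°.
Leg 2: -87.47° → -22.27°, shortest Δλ = 65.2° (east) — does not cross 180°.
Leg 3: -22.27° → +25.13°, shortest Δλ = 47.4° (east) — does not cross 180°.
Leg 4: +25.13° → -65.97°, shortest Δλ = -91.1° (west) — does not cross 180°.
Total crossings: 0.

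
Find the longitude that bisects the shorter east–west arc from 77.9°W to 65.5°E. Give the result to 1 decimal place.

Signed shortest Δλ from -77.9° to +65.5° is +143.4°.
Midpoint longitude = -77.9° + (+143.4°)/2 = -77.9° + 71.7° = -6.2°.

6.2°W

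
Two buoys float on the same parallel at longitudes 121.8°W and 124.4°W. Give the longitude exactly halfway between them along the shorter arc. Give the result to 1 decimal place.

Signed shortest Δλ from -121.8° to -124.4° is -2.6°.
Midpoint longitude = -121.8° + (-2.6°)/2 = -121.8° − 1.3° = -123.1°.

123.1°W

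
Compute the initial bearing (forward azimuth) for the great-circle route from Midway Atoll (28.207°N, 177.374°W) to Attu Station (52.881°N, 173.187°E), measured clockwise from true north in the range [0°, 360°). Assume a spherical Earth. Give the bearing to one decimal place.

Δλ = 173.187 − -177.374 = 350.561°; wrapped into (−180°, 180°]: -9.439°.
θ = atan2( sin Δλ · cos φ₂ , cos φ₁ · sin φ₂ − sin φ₁ · cos φ₂ · cos Δλ )
  = atan2(-0.09897, 0.42132) = -13.219° → normalised to [0°, 360°): 346.781°.

346.8°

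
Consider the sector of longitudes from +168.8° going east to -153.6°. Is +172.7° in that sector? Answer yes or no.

Yes

Band width going east from +168.8° to -153.6°: ((-153.6 − 168.8) mod 360) = 37.6°.
Offset of +172.7° east of the west edge: ((172.7 − 168.8) mod 360) = 3.9°.
3.9° ≤ 37.6° ⇒ inside.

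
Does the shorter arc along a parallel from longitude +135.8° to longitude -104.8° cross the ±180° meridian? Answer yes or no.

Yes

Naïve |-104.8 − 135.8| = 240.6° > 180°, so the shorter arc goes the other way round — across 180°.
Signed shortest Δλ = ((-104.8 − 135.8 + 180) mod 360) − 180 = 119.4°.
Going east by 119.4° from +135.8° passes through 180° before reaching -104.8°.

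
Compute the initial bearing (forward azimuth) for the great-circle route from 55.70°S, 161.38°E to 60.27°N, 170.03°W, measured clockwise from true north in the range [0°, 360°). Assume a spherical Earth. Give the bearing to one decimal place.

Δλ = -170.03 − 161.38 = -331.41°; wrapped into (−180°, 180°]: 28.59°.
θ = atan2( sin Δλ · cos φ₂ , cos φ₁ · sin φ₂ − sin φ₁ · cos φ₂ · cos Δλ )
  = atan2(0.23731, 0.84907) = 15.616° → normalised to [0°, 360°): 15.616°.

15.6°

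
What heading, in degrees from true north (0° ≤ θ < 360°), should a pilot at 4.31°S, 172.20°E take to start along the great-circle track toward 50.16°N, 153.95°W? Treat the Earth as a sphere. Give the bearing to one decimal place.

23.9°

Δλ = -153.95 − 172.20 = -326.15°; wrapped into (−180°, 180°]: 33.85°.
θ = atan2( sin Δλ · cos φ₂ , cos φ₁ · sin φ₂ − sin φ₁ · cos φ₂ · cos Δλ )
  = atan2(0.35685, 0.80565) = 23.890° → normalised to [0°, 360°): 23.890°.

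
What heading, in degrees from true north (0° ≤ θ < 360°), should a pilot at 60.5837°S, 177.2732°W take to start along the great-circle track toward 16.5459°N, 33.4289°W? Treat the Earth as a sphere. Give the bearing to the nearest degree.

Δλ = -33.4289 − -177.2732 = 143.8443°.
θ = atan2( sin Δλ · cos φ₂ , cos φ₁ · sin φ₂ − sin φ₁ · cos φ₂ · cos Δλ )
  = atan2(0.56555, -0.53432) = 133.374° → normalised to [0°, 360°): 133.374°.

133°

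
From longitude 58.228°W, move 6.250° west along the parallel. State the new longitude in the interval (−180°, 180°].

Start at -58.228°; shift −6.250° → -64.478°.
-64.478° already lies in (−180°, 180°].

64.478°W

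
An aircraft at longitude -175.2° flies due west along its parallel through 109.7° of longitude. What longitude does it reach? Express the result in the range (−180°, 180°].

Start at -175.2°; shift −109.7° → -284.9°.
-284.9° lies outside (−180°, 180°]; add 360° → +75.1°.

+75.1°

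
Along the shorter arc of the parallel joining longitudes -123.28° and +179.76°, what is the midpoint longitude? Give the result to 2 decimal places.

-151.76°

Signed shortest Δλ from -123.28° to +179.76° is -56.96°.
Midpoint longitude = -123.28° + (-56.96°)/2 = -123.28° − 28.48° = -151.76°.
(The naïve average (-123.28 + +179.76)/2 = 28.24° is on the wrong side of the globe.)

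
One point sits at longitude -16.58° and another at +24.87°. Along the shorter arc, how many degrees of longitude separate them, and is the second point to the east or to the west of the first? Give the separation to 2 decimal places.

Raw difference: 24.87 − -16.58 = 41.45°.
Normalise into (−180°, 180°]: 41.45° stays 41.45°.
Positive ⇒ the second point lies to the east; separation 41.45°.

41.45° east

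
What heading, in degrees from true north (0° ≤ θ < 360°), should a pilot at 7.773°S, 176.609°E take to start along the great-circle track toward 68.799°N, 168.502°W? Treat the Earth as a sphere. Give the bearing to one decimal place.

Δλ = -168.502 − 176.609 = -345.111°; wrapped into (−180°, 180°]: 14.889°.
θ = atan2( sin Δλ · cos φ₂ , cos φ₁ · sin φ₂ − sin φ₁ · cos φ₂ · cos Δλ )
  = atan2(0.09292, 0.97102) = 5.466° → normalised to [0°, 360°): 5.466°.

5.5°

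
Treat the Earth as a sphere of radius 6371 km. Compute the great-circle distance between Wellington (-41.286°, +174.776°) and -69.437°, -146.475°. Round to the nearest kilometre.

3842 km

Δλ = -146.475 − 174.776 = -321.251°; wrapped into (−180°, 180°]: 38.749°.
Δφ = -69.437 − -41.286 = -28.151°.
a = sin²(Δφ/2) + cos φ₁ · cos φ₂ · sin²(Δλ/2) = 0.088192.
c = 2·atan2(√a, √(1−a)) = 0.60304 rad → d = 6371·c ≈ 3841.97 km.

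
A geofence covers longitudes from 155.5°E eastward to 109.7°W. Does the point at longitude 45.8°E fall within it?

Band width going east from +155.5° to -109.7°: ((-109.7 − 155.5) mod 360) = 94.8°.
Offset of +45.8° east of the west edge: ((45.8 − 155.5) mod 360) = 250.3°.
250.3° > 94.8° ⇒ outside.

No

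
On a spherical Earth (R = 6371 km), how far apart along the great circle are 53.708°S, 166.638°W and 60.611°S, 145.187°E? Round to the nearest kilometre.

Δλ = 145.187 − -166.638 = 311.825°; wrapped into (−180°, 180°]: -48.175°.
Δφ = -60.611 − -53.708 = -6.903°.
a = sin²(Δφ/2) + cos φ₁ · cos φ₂ · sin²(Δλ/2) = 0.052008.
c = 2·atan2(√a, √(1−a)) = 0.46015 rad → d = 6371·c ≈ 2931.64 km.

2932 km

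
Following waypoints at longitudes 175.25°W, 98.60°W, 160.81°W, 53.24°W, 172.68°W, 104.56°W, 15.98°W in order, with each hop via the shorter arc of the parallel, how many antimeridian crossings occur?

0

Leg 1: -175.25° → -98.60°, shortest Δλ = 76.65° (east) — does not cross 180°.
Leg 2: -98.60° → -160.81°, shortest Δλ = -62.21° (west) — does not cross 180°.
Leg 3: -160.81° → -53.24°, shortest Δλ = 107.57° (east) — does not cross 180°.
Leg 4: -53.24° → -172.68°, shortest Δλ = -119.44° (west) — does not cross 180°.
Leg 5: -172.68° → -104.56°, shortest Δλ = 68.12° (east) — does not cross 180°.
Leg 6: -104.56° → -15.98°, shortest Δλ = 88.58° (east) — does not cross 180°.
Total crossings: 0.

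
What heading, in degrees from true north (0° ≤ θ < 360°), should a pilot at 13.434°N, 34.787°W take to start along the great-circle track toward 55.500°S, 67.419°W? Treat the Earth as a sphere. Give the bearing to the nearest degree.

199°

Δλ = -67.419 − -34.787 = -32.632°.
θ = atan2( sin Δλ · cos φ₂ , cos φ₁ · sin φ₂ − sin φ₁ · cos φ₂ · cos Δλ )
  = atan2(-0.30543, -0.91240) = -161.492° → normalised to [0°, 360°): 198.508°.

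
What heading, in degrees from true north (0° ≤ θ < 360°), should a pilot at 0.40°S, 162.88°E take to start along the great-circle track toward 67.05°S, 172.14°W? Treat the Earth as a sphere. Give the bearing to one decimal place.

169.8°

Δλ = -172.14 − 162.88 = -335.02°; wrapped into (−180°, 180°]: 24.98°.
θ = atan2( sin Δλ · cos φ₂ , cos φ₁ · sin φ₂ − sin φ₁ · cos φ₂ · cos Δλ )
  = atan2(0.16467, -0.91836) = 169.835° → normalised to [0°, 360°): 169.835°.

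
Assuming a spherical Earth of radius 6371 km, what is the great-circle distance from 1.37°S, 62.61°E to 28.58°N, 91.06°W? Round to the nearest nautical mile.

Δλ = -91.06 − 62.61 = -153.67°.
Δφ = 28.58 − -1.37 = 29.95°.
a = sin²(Δφ/2) + cos φ₁ · cos φ₂ · sin²(Δλ/2) = 0.899129.
c = 2·atan2(√a, √(1−a)) = 2.49519 rad → d = 6371·c ≈ 15896.88 km ≈ 8583.63 nmi.

8584 nmi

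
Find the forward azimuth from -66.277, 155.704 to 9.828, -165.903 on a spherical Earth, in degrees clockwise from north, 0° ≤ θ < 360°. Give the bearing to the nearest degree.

38°

Δλ = -165.903 − 155.704 = -321.607°; wrapped into (−180°, 180°]: 38.393°.
θ = atan2( sin Δλ · cos φ₂ , cos φ₁ · sin φ₂ − sin φ₁ · cos φ₂ · cos Δλ )
  = atan2(0.61194, 0.77568) = 38.270° → normalised to [0°, 360°): 38.270°.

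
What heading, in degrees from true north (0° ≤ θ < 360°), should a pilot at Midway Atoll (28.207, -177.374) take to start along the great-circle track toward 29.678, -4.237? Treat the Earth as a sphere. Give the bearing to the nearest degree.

Δλ = -4.237 − -177.374 = 173.137°.
θ = atan2( sin Δλ · cos φ₂ , cos φ₁ · sin φ₂ − sin φ₁ · cos φ₂ · cos Δλ )
  = atan2(0.10382, 0.84404) = 7.012° → normalised to [0°, 360°): 7.012°.

7°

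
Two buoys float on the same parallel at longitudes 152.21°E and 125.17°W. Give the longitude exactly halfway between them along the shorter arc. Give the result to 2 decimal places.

166.48°W

Signed shortest Δλ from +152.21° to -125.17° is +82.62°.
Midpoint longitude = +152.21° + (+82.62°)/2 = +152.21° + 41.31° = +193.52°.
Normalise into (−180°, 180°]: -166.48°.
(The naïve average (+152.21 + -125.17)/2 = 13.52° is on the wrong side of the globe.)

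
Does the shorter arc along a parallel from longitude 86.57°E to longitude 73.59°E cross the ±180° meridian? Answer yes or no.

Signed shortest Δλ = ((73.59 − 86.57 + 180) mod 360) − 180 = -12.98°.
Going west by 12.98° from +86.57° reaches +73.59° without touching 180°.

No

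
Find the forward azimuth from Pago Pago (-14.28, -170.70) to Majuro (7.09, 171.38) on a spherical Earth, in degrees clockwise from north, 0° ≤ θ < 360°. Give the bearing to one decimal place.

319.1°

Δλ = 171.38 − -170.70 = 342.08°; wrapped into (−180°, 180°]: -17.92°.
θ = atan2( sin Δλ · cos φ₂ , cos φ₁ · sin φ₂ − sin φ₁ · cos φ₂ · cos Δλ )
  = atan2(-0.30534, 0.35251) = -40.898° → normalised to [0°, 360°): 319.102°.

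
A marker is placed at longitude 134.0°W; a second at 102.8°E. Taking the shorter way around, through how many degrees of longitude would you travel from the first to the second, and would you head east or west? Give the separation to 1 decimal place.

123.2° west

Raw difference: 102.8 − -134.0 = 236.8°.
Normalise into (−180°, 180°]: 236.8° − 360° = -123.2°.
Negative ⇒ the second point lies to the west; separation 123.2°.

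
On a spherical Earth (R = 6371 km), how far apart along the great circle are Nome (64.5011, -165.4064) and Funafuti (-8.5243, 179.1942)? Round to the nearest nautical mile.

Δλ = 179.1942 − -165.4064 = 344.6006°; wrapped into (−180°, 180°]: -15.3994°.
Δφ = -8.5243 − 64.5011 = -73.0254°.
a = sin²(Δφ/2) + cos φ₁ · cos φ₂ · sin²(Δλ/2) = 0.361669.
c = 2·atan2(√a, √(1−a)) = 1.29048 rad → d = 6371·c ≈ 8221.63 km ≈ 4439.32 nmi.

4439 nmi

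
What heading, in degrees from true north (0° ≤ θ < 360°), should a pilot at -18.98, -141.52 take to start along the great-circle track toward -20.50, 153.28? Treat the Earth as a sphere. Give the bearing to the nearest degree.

Δλ = 153.28 − -141.52 = 294.80°; wrapped into (−180°, 180°]: -65.20°.
θ = atan2( sin Δλ · cos φ₂ , cos φ₁ · sin φ₂ − sin φ₁ · cos φ₂ · cos Δλ )
  = atan2(-0.85029, -0.20338) = -103.452° → normalised to [0°, 360°): 256.548°.

257°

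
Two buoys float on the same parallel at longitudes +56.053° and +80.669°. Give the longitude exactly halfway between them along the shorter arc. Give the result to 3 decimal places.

+68.361°

Signed shortest Δλ from +56.053° to +80.669° is +24.616°.
Midpoint longitude = +56.053° + (+24.616°)/2 = +56.053° + 12.308° = +68.361°.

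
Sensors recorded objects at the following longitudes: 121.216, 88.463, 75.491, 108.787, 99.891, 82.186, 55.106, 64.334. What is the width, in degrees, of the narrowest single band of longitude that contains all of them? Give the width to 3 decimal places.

Sort the longitudes: +55.106°, +64.334°, +75.491°, +82.186°, +88.463°, +99.891°, +108.787°, +121.216°.
Eastward gaps between consecutive values (wrapping around): 9.228°, 11.157°, 6.695°, 6.277°, 11.428°, 8.896°, 12.429°, 293.890°.
Largest gap = 293.890° ⇒ minimal covering band is its complement: 360° − 293.890° = 66.110°.
Band runs from +55.106° eastward to +121.216°.

66.110°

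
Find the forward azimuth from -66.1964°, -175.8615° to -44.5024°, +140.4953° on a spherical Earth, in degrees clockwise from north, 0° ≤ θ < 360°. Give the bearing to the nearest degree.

291°

Δλ = 140.4953 − -175.8615 = 316.3568°; wrapped into (−180°, 180°]: -43.6432°.
θ = atan2( sin Δλ · cos φ₂ , cos φ₁ · sin φ₂ − sin φ₁ · cos φ₂ · cos Δλ )
  = atan2(-0.49224, 0.18932) = -68.963° → normalised to [0°, 360°): 291.037°.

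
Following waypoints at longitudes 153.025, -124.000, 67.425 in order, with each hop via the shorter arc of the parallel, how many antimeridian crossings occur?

Leg 1: +153.025° → -124.000°, shortest Δλ = 82.975° (east) — crosses 180°.
Leg 2: -124.000° → +67.425°, shortest Δλ = -168.575° (west) — crosses 180°.
Total crossings: 2.

2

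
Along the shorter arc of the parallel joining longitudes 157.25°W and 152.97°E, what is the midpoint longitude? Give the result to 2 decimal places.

177.86°E

Signed shortest Δλ from -157.25° to +152.97° is -49.78°.
Midpoint longitude = -157.25° + (-49.78°)/2 = -157.25° − 24.89° = -182.14°.
Normalise into (−180°, 180°]: +177.86°.
(The naïve average (-157.25 + +152.97)/2 = -2.14° is on the wrong side of the globe.)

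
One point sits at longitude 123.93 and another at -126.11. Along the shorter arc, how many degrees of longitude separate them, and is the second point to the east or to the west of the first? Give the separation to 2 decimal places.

Raw difference: -126.11 − 123.93 = -250.04°.
Normalise into (−180°, 180°]: -250.04° + 360° = 109.96°.
Positive ⇒ the second point lies to the east; separation 109.96°.

109.96° east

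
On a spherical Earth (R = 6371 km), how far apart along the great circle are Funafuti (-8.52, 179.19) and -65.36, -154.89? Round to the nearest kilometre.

6631 km

Δλ = -154.89 − 179.19 = -334.08°; wrapped into (−180°, 180°]: 25.92°.
Δφ = -65.36 − -8.52 = -56.84°.
a = sin²(Δφ/2) + cos φ₁ · cos φ₂ · sin²(Δλ/2) = 0.247249.
c = 2·atan2(√a, √(1−a)) = 1.04083 rad → d = 6371·c ≈ 6631.14 km.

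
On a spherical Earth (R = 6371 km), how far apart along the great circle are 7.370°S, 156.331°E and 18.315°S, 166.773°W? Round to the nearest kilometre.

4171 km

Δλ = -166.773 − 156.331 = -323.104°; wrapped into (−180°, 180°]: 36.896°.
Δφ = -18.315 − -7.370 = -10.945°.
a = sin²(Δφ/2) + cos φ₁ · cos φ₂ · sin²(Δλ/2) = 0.103374.
c = 2·atan2(√a, √(1−a)) = 0.65466 rad → d = 6371·c ≈ 4170.87 km.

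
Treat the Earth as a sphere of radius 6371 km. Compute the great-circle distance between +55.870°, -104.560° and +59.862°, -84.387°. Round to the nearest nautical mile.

Δλ = -84.387 − -104.560 = 20.173°.
Δφ = 59.862 − 55.870 = 3.992°.
a = sin²(Δφ/2) + cos φ₁ · cos φ₂ · sin²(Δλ/2) = 0.009854.
c = 2·atan2(√a, √(1−a)) = 0.19886 rad → d = 6371·c ≈ 1266.93 km ≈ 684.09 nmi.

684 nmi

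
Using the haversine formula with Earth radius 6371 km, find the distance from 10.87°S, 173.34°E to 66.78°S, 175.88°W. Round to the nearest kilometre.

Δλ = -175.88 − 173.34 = -349.22°; wrapped into (−180°, 180°]: 10.78°.
Δφ = -66.78 − -10.87 = -55.91°.
a = sin²(Δφ/2) + cos φ₁ · cos φ₂ · sin²(Δλ/2) = 0.223169.
c = 2·atan2(√a, √(1−a)) = 0.98404 rad → d = 6371·c ≈ 6269.33 km.

6269 km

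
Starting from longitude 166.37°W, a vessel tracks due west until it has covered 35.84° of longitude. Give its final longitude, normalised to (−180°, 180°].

Start at -166.37°; shift −35.84° → -202.21°.
-202.21° lies outside (−180°, 180°]; add 360° → +157.79°.

157.79°E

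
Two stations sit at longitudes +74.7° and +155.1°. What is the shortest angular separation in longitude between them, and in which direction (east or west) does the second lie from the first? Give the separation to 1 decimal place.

Raw difference: 155.1 − 74.7 = 80.4°.
Normalise into (−180°, 180°]: 80.4° stays 80.4°.
Positive ⇒ the second point lies to the east; separation 80.4°.

80.4° east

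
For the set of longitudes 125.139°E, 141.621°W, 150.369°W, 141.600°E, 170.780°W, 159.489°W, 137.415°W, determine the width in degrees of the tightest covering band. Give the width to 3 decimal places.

Sort the longitudes: -170.780°, -159.489°, -150.369°, -141.621°, -137.415°, +125.139°, +141.600°.
Eastward gaps between consecutive values (wrapping around): 11.291°, 9.120°, 8.748°, 4.206°, 262.554°, 16.461°, 47.620°.
Largest gap = 262.554° ⇒ minimal covering band is its complement: 360° − 262.554° = 97.446°.
Band runs from +125.139° eastward to -137.415°, crossing the antimeridian.

97.446°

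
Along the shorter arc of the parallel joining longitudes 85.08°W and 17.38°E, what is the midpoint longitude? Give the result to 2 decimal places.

33.85°W

Signed shortest Δλ from -85.08° to +17.38° is +102.46°.
Midpoint longitude = -85.08° + (+102.46°)/2 = -85.08° + 51.23° = -33.85°.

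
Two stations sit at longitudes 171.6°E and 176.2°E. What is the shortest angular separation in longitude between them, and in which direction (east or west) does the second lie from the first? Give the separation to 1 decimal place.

Raw difference: 176.2 − 171.6 = 4.6°.
Normalise into (−180°, 180°]: 4.6° stays 4.6°.
Positive ⇒ the second point lies to the east; separation 4.6°.

4.6° east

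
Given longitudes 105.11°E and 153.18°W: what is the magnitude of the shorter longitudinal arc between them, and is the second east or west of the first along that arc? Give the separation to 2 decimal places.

Raw difference: -153.18 − 105.11 = -258.29°.
Normalise into (−180°, 180°]: -258.29° + 360° = 101.71°.
Positive ⇒ the second point lies to the east; separation 101.71°.

101.71° east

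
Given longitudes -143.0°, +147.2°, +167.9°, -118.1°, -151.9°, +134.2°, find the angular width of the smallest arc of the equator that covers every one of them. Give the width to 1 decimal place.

107.7°

Sort the longitudes: -151.9°, -143.0°, -118.1°, +134.2°, +147.2°, +167.9°.
Eastward gaps between consecutive values (wrapping around): 8.9°, 24.9°, 252.3°, 13.0°, 20.7°, 40.2°.
Largest gap = 252.3° ⇒ minimal covering band is its complement: 360° − 252.3° = 107.7°.
Band runs from +134.2° eastward to -118.1°, crossing the antimeridian.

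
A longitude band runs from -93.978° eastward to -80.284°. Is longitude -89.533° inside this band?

Yes

Band width going east from -93.978° to -80.284°: ((-80.284 − -93.978) mod 360) = 13.694°.
Offset of -89.533° east of the west edge: ((-89.533 − -93.978) mod 360) = 4.445°.
4.445° ≤ 13.694° ⇒ inside.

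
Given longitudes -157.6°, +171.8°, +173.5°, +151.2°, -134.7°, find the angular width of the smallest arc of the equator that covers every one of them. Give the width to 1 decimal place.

Sort the longitudes: -157.6°, -134.7°, +151.2°, +171.8°, +173.5°.
Eastward gaps between consecutive values (wrapping around): 22.9°, 285.9°, 20.6°, 1.7°, 28.9°.
Largest gap = 285.9° ⇒ minimal covering band is its complement: 360° − 285.9° = 74.1°.
Band runs from +151.2° eastward to -134.7°, crossing the antimeridian.

74.1°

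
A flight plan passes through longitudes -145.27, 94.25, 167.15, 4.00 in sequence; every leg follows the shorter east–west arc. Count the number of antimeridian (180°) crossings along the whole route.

Leg 1: -145.27° → +94.25°, shortest Δλ = -120.48° (west) — crosses 180°.
Leg 2: +94.25° → +167.15°, shortest Δλ = 72.9° (east) — does not cross 180°.
Leg 3: +167.15° → +4.00°, shortest Δλ = -163.15° (west) — does not cross 180°.
Total crossings: 1.

1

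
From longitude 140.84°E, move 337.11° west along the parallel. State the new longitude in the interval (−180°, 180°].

Start at +140.84°; shift −337.11° → -196.27°.
-196.27° lies outside (−180°, 180°]; add 360° → +163.73°.

163.73°E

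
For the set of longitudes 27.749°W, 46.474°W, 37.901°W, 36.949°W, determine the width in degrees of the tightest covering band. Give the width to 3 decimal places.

18.725°

Sort the longitudes: -46.474°, -37.901°, -36.949°, -27.749°.
Eastward gaps between consecutive values (wrapping around): 8.573°, 0.952°, 9.200°, 341.275°.
Largest gap = 341.275° ⇒ minimal covering band is its complement: 360° − 341.275° = 18.725°.
Band runs from -46.474° eastward to -27.749°.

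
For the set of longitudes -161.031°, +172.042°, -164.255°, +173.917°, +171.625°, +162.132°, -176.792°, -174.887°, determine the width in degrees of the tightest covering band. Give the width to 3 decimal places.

36.837°

Sort the longitudes: -176.792°, -174.887°, -164.255°, -161.031°, +162.132°, +171.625°, +172.042°, +173.917°.
Eastward gaps between consecutive values (wrapping around): 1.905°, 10.632°, 3.224°, 323.163°, 9.493°, 0.417°, 1.875°, 9.291°.
Largest gap = 323.163° ⇒ minimal covering band is its complement: 360° − 323.163° = 36.837°.
Band runs from +162.132° eastward to -161.031°, crossing the antimeridian.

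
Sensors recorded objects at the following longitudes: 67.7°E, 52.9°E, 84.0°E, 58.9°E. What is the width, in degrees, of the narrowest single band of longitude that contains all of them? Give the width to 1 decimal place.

31.1°

Sort the longitudes: +52.9°, +58.9°, +67.7°, +84.0°.
Eastward gaps between consecutive values (wrapping around): 6.0°, 8.8°, 16.3°, 328.9°.
Largest gap = 328.9° ⇒ minimal covering band is its complement: 360° − 328.9° = 31.1°.
Band runs from +52.9° eastward to +84.0°.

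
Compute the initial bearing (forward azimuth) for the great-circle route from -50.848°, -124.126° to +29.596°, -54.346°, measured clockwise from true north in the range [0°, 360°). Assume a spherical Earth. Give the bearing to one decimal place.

Δλ = -54.346 − -124.126 = 69.780°.
θ = atan2( sin Δλ · cos φ₂ , cos φ₁ · sin φ₂ − sin φ₁ · cos φ₂ · cos Δλ )
  = atan2(0.81594, 0.54488) = 56.265° → normalised to [0°, 360°): 56.265°.

56.3°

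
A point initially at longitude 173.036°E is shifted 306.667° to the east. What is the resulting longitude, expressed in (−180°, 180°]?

119.703°E

Start at +173.036°; shift +306.667° → +479.703°.
+479.703° lies outside (−180°, 180°]; subtract 360° → +119.703°.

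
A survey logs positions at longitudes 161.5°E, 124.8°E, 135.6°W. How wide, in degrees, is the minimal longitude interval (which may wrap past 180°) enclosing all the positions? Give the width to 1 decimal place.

99.6°

Sort the longitudes: -135.6°, +124.8°, +161.5°.
Eastward gaps between consecutive values (wrapping around): 260.4°, 36.7°, 62.9°.
Largest gap = 260.4° ⇒ minimal covering band is its complement: 360° − 260.4° = 99.6°.
Band runs from +124.8° eastward to -135.6°, crossing the antimeridian.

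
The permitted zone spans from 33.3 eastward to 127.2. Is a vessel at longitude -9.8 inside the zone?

Band width going east from +33.3° to +127.2°: ((127.2 − 33.3) mod 360) = 93.9°.
Offset of -9.8° east of the west edge: ((-9.8 − 33.3) mod 360) = 316.9°.
316.9° > 93.9° ⇒ outside.

No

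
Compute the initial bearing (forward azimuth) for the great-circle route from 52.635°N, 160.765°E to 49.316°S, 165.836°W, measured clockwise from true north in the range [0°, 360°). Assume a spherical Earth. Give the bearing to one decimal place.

Δλ = -165.836 − 160.765 = -326.601°; wrapped into (−180°, 180°]: 33.399°.
θ = atan2( sin Δλ · cos φ₂ , cos φ₁ · sin φ₂ − sin φ₁ · cos φ₂ · cos Δλ )
  = atan2(0.35884, -0.89276) = 158.103° → normalised to [0°, 360°): 158.103°.

158.1°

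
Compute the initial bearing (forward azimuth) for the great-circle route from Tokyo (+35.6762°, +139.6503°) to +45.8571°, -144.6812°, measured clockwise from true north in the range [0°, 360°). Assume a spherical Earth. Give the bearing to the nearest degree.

54°

Δλ = -144.6812 − 139.6503 = -284.3315°; wrapped into (−180°, 180°]: 75.6685°.
θ = atan2( sin Δλ · cos φ₂ , cos φ₁ · sin φ₂ − sin φ₁ · cos φ₂ · cos Δλ )
  = atan2(0.67478, 0.48239) = 54.440° → normalised to [0°, 360°): 54.440°.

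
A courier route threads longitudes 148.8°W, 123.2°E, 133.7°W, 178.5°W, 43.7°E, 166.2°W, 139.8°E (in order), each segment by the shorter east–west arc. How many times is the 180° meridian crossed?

Leg 1: -148.8° → +123.2°, shortest Δλ = -88.0° (west) — crosses 180°.
Leg 2: +123.2° → -133.7°, shortest Δλ = 103.1° (east) — crosses 180°.
Leg 3: -133.7° → -178.5°, shortest Δλ = -44.8° (west) — does not cross 180°.
Leg 4: -178.5° → +43.7°, shortest Δλ = -137.8° (west) — crosses 180°.
Leg 5: +43.7° → -166.2°, shortest Δλ = 150.1° (east) — crosses 180°.
Leg 6: -166.2° → +139.8°, shortest Δλ = -54.0° (west) — crosses 180°.
Total crossings: 5.

5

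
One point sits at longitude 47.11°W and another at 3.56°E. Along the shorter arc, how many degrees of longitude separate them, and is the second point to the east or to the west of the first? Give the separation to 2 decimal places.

Raw difference: 3.56 − -47.11 = 50.67°.
Normalise into (−180°, 180°]: 50.67° stays 50.67°.
Positive ⇒ the second point lies to the east; separation 50.67°.

50.67° east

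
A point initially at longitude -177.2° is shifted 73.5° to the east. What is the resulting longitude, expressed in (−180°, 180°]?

Start at -177.2°; shift +73.5° → -103.7°.
-103.7° already lies in (−180°, 180°].

-103.7°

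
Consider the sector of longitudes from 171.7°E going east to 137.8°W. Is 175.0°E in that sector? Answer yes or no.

Yes

Band width going east from +171.7° to -137.8°: ((-137.8 − 171.7) mod 360) = 50.5°.
Offset of +175.0° east of the west edge: ((175.0 − 171.7) mod 360) = 3.3°.
3.3° ≤ 50.5° ⇒ inside.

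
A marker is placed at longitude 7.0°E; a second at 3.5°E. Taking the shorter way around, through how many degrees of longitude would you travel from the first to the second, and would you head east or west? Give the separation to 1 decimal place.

3.5° west

Raw difference: 3.5 − 7.0 = -3.5°.
Normalise into (−180°, 180°]: -3.5° stays -3.5°.
Negative ⇒ the second point lies to the west; separation 3.5°.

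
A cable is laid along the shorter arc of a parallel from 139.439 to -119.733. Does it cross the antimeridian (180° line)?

Yes

Naïve |-119.733 − 139.439| = 259.172° > 180°, so the shorter arc goes the other way round — across 180°.
Signed shortest Δλ = ((-119.733 − 139.439 + 180) mod 360) − 180 = 100.828°.
Going east by 100.828° from +139.439° passes through 180° before reaching -119.733°.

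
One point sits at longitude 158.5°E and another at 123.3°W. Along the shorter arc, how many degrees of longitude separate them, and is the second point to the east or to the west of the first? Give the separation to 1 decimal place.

Raw difference: -123.3 − 158.5 = -281.8°.
Normalise into (−180°, 180°]: -281.8° + 360° = 78.2°.
Positive ⇒ the second point lies to the east; separation 78.2°.

78.2° east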